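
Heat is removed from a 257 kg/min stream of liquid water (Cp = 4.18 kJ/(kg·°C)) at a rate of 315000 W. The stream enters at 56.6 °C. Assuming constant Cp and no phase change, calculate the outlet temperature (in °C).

T_out = 39.0 °C

Q = 315000 W = 18900 kJ/min
ΔT = Q/(ṁ·Cp) = 18900/(257×4.18) = 17.594 K
T_out = 56.6 − 17.594 = 39.006 °C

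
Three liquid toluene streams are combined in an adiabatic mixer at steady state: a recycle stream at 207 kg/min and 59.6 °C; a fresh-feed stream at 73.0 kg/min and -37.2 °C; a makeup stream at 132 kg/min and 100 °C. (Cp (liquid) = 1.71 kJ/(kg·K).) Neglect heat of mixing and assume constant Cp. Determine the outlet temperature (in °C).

T_out = 55.4 °C

Energy balance with Q = 0: Σ ṁᵢCp,ᵢ(T_out − Tᵢ) = 0
Σ ṁᵢCp,ᵢTᵢ = 207×1.71×59.6 + 73.0×1.71×-37.2 + 132×1.71×100 = 39025
Σ ṁᵢCp,ᵢ = 207×1.71 + 73.0×1.71 + 132×1.71 = 704.52
T_out = 39025 / 704.52 = 55.392 °C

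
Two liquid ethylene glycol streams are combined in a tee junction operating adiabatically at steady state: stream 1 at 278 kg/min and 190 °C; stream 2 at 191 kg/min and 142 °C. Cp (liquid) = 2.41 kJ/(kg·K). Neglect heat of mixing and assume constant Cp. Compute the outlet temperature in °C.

Adiabatic, steady state ⇒ Σ ṁᵢCp,ᵢ(T_out − Tᵢ) = 0
Σ ṁᵢCp,ᵢTᵢ = 278×2.41×190 + 191×2.41×142 = 192660
Σ ṁᵢCp,ᵢ = 278×2.41 + 191×2.41 = 1130.3
T_out = 192660 / 1130.3 = 170.45 °C

T_out = 170 °C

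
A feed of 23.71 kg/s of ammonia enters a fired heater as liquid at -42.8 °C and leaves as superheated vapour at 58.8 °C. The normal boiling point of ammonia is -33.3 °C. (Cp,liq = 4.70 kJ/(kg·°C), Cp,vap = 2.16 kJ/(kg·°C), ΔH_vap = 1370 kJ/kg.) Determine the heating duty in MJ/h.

liquid -42.8→-33.3 °C: 44.65 kJ/kg
vaporisation at -33.3 °C: 1370 kJ/kg
vapour -33.3→58.8 °C: 198.94 kJ/kg
Δh = 44.65 + 1370 + 198.94 = 1613.6 kJ/kg
Q = ṁ·Δh = 23.71 kg/s × 1613.6 kJ/kg = 38258 kJ/s
|Q| = 38258 kW = 137730 MJ/h

Q = 138000 MJ/h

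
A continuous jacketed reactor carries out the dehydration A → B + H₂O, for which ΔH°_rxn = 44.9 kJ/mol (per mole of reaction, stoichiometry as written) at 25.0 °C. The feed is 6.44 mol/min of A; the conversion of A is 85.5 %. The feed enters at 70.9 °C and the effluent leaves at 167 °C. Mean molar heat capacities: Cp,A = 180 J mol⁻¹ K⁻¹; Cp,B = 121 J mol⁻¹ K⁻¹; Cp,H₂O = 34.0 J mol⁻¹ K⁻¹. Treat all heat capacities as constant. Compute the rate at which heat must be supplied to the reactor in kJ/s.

Extent of reaction ξ = 0.855 × 6.44 = 5.5062 mol/min
Reaction term: ξ·ΔH°_rxn = 5.5062 × 44.9 = 247.23 kJ/min
Sensible, feed 70.9→25 °C: -53.207 kJ/min
Outlet flows (mol/min): A 0.9338, B 5.5062, H₂O 5.5062
Sensible, products 25→167 °C: 145.06 kJ/min
Q = ΔH = 339.08 kJ/min = 5.6513 kW
Heat supplied = 5.6513 kJ/s

Q_in = 5.65 kJ/s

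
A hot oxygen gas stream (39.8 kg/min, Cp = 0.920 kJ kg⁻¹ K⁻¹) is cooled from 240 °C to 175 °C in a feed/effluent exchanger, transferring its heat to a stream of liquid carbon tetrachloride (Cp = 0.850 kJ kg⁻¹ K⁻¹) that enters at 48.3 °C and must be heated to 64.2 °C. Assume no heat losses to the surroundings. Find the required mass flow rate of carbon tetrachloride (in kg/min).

ṁ_c = 176 kg/min

Heat released by hot stream: Q = 39.8 × 0.920 × (240 − 175) = 2380 kJ/min
Energy balance on cold side (adiabatic exchanger): Q = ṁ_c·Cp_c·(T_c,out − T_c,in)
ṁ_c = 2380 / [0.850 × (64.2 − 48.3)] = 176.1 kg/min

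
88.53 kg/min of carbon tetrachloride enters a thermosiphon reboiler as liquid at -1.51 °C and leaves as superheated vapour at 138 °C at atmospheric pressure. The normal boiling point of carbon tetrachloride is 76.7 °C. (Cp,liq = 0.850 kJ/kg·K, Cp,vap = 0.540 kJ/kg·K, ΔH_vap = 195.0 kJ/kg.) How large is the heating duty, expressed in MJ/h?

liquid -1.51→76.7 °C: 66.479 kJ/kg
vaporisation at 76.7 °C: 195 kJ/kg
vapour 76.7→138 °C: 33.102 kJ/kg
Δh = 66.479 + 195 + 33.102 = 294.58 kJ/kg
Q = ṁ·Δh = 88.53 kg/min × 294.58 kJ/kg = 26079 kJ/min
|Q| = 434.65 kW = 1564.8 MJ/h

Q = 1560 MJ/h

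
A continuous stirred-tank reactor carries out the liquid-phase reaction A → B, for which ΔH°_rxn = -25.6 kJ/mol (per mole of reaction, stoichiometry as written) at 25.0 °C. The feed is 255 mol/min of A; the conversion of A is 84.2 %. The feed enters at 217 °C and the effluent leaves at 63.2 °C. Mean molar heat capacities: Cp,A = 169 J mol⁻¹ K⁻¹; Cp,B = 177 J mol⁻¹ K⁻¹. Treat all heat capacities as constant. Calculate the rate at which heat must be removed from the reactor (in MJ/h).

Extent of reaction ξ = 0.842 × 255 = 214.71 mol/min
Reaction term: ξ·ΔH°_rxn = 214.71 × -25.6 = -5496.6 kJ/min
Sensible, feed 217→25 °C: -8274.2 kJ/min
Outlet flows (mol/min): A 40.29, B 214.71
Sensible, products 25→63.2 °C: 1711.8 kJ/min
Q = ΔH = -12059 kJ/min = -200.98 kW
Heat removed = 723.54 MJ/h

Q_out = 724 MJ/h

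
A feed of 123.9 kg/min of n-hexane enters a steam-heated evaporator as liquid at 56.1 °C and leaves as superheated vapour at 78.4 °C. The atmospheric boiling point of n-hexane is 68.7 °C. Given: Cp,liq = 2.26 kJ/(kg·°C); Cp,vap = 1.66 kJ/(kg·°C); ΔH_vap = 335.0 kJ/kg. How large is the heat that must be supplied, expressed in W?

Q = 784000 W

liquid 56.1→68.7 °C: 28.476 kJ/kg
vaporisation at 68.7 °C: 335 kJ/kg
vapour 68.7→78.4 °C: 16.102 kJ/kg
Δh = 28.476 + 335 + 16.102 = 379.58 kJ/kg
Q = ṁ·Δh = 123.9 kg/min × 379.58 kJ/kg = 47030 kJ/min
|Q| = 783.83 kW = 783830 W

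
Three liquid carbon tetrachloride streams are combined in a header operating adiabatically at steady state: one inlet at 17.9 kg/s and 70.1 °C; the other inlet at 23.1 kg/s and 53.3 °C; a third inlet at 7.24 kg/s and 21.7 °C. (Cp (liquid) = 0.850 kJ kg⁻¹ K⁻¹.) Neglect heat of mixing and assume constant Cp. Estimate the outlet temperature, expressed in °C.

T_out = 54.8 °C

Adiabatic, steady state ⇒ Σ ṁᵢCp,ᵢ(T_out − Tᵢ) = 0
Σ ṁᵢCp,ᵢTᵢ = 17.9×0.850×70.1 + 23.1×0.850×53.3 + 7.24×0.850×21.7 = 2246.7
Σ ṁᵢCp,ᵢ = 17.9×0.850 + 23.1×0.850 + 7.24×0.850 = 41.004
T_out = 2246.7 / 41.004 = 54.791 °C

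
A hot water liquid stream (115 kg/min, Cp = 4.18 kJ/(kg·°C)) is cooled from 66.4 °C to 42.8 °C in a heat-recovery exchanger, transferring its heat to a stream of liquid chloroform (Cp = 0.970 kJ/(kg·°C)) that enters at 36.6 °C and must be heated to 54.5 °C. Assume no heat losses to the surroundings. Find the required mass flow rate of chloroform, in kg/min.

ṁ_c = 653 kg/min

Heat released by hot stream: Q = 115 × 4.18 × (66.4 − 42.8) = 11345 kJ/min
Energy balance on cold side (adiabatic exchanger): Q = ṁ_c·Cp_c·(T_c,out − T_c,in)
ṁ_c = 11345 / [0.970 × (54.5 − 36.6)] = 653.37 kg/min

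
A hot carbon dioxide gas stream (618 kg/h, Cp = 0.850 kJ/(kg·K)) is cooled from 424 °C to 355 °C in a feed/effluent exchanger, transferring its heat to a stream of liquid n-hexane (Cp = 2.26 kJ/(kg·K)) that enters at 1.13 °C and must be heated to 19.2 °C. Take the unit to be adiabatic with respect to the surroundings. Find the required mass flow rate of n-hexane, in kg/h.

ṁ_c = 888 kg/h

Heat released by hot stream: Q = 618 × 0.850 × (424 − 355) = 36246 kJ/h
Energy balance on cold side (adiabatic exchanger): Q = ṁ_c·Cp_c·(T_c,out − T_c,in)
ṁ_c = 36246 / [2.26 × (19.2 − 1.13)] = 887.54 kg/h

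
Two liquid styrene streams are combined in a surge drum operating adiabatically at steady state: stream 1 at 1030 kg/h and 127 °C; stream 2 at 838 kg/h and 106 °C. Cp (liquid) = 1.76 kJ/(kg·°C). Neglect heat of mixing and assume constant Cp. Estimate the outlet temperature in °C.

No heat crosses the boundary, so H_out = H_in.
Σ ṁᵢCp,ᵢTᵢ = 1030×1.76×127 + 838×1.76×106 = 386560
Σ ṁᵢCp,ᵢ = 1030×1.76 + 838×1.76 = 3287.7
T_out = 386560 / 3287.7 = 117.58 °C

T_out = 118 °C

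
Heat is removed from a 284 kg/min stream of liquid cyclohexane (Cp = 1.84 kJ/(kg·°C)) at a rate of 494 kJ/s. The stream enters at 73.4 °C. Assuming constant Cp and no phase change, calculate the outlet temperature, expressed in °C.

Q = 494 kJ/s = 29640 kJ/min
ΔT = Q/(ṁ·Cp) = 29640/(284×1.84) = 56.721 K
T_out = 73.4 − 56.721 = 16.679 °C

T_out = 16.7 °C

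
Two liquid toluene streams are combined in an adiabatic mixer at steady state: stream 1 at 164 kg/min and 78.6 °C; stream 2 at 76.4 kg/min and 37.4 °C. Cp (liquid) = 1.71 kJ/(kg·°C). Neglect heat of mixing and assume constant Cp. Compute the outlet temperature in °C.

T_out = 65.5 °C

Adiabatic, steady state ⇒ Σ ṁᵢCp,ᵢ(T_out − Tᵢ) = 0
Σ ṁᵢCp,ᵢTᵢ = 164×1.71×78.6 + 76.4×1.71×37.4 = 26929
Σ ṁᵢCp,ᵢ = 164×1.71 + 76.4×1.71 = 411.08
T_out = 26929 / 411.08 = 65.506 °C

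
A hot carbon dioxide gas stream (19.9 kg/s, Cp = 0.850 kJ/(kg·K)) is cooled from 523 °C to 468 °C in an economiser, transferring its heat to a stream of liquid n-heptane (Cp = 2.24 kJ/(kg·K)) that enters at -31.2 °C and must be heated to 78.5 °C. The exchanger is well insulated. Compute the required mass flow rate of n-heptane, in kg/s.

ṁ_c = 3.79 kg/s

Heat released by hot stream: Q = 19.9 × 0.850 × (523 − 468) = 930.32 kJ/s
Energy balance on cold side (adiabatic exchanger): Q = ṁ_c·Cp_c·(T_c,out − T_c,in)
ṁ_c = 930.32 / [2.24 × (78.5 − -31.2)] = 3.786 kg/s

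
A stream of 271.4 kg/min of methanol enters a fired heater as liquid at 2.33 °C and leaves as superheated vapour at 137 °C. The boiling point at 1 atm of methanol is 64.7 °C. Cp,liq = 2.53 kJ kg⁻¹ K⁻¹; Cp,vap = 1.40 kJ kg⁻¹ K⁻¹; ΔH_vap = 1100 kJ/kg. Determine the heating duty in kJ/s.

liquid 2.33→64.7 °C: 157.8 kJ/kg
vaporisation at 64.7 °C: 1100 kJ/kg
vapour 64.7→137 °C: 101.22 kJ/kg
Δh = 157.8 + 1100 + 101.22 = 1359 kJ/kg
Q = ṁ·Δh = 271.4 kg/min × 1359 kJ/kg = 368840 kJ/min
|Q| = 6147.3 kW

Q = 6150 kJ/s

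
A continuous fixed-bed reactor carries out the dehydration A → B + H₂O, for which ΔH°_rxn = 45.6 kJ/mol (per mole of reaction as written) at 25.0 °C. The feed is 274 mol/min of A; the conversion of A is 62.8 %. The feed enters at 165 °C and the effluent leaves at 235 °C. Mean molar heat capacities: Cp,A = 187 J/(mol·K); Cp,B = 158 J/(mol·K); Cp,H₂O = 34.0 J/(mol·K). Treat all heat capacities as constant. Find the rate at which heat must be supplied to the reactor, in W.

Extent of reaction ξ = 0.628 × 274 = 172.07 mol/min
Reaction term: ξ·ΔH°_rxn = 172.07 × 45.6 = 7846.5 kJ/min
Sensible, feed 165→25 °C: -7173.3 kJ/min
Outlet flows (mol/min): A 101.93, B 172.07, H₂O 172.07
Sensible, products 25→235 °C: 10941 kJ/min
Q = ΔH = 11614 kJ/min = 193.56 kW
Heat supplied = 193560 W

Q_in = 194000 W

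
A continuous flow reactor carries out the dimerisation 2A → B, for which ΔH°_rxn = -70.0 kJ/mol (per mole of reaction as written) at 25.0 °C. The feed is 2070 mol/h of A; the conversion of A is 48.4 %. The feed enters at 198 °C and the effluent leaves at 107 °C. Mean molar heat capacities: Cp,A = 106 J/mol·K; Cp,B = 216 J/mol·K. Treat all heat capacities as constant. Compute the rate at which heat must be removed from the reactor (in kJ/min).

Q_out = 914 kJ/min

Extent of reaction ξ = 0.484 × 2070 / 2 = 500.94 mol/h
Reaction term: ξ·ΔH°_rxn = 500.94 × -70.0 = -35066 kJ/h
Sensible, feed 198→25 °C: -37960 kJ/h
Outlet flows (mol/h): A 1068.1, B 500.94
Sensible, products 25→107 °C: 18157 kJ/h
Q = ΔH = -54869 kJ/h = -15.241 kW
Heat removed = 914.48 kJ/min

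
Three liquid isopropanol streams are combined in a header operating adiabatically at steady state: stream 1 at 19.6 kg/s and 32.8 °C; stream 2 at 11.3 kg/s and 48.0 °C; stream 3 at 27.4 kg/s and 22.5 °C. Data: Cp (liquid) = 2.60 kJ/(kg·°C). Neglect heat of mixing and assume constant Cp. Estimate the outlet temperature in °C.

Energy balance with Q = 0: Σ ṁᵢCp,ᵢ(T_out − Tᵢ) = 0
Σ ṁᵢCp,ᵢTᵢ = 19.6×2.60×32.8 + 11.3×2.60×48.0 + 27.4×2.60×22.5 = 4684.6
Σ ṁᵢCp,ᵢ = 19.6×2.60 + 11.3×2.60 + 27.4×2.60 = 151.58
T_out = 4684.6 / 151.58 = 30.905 °C

T_out = 30.9 °C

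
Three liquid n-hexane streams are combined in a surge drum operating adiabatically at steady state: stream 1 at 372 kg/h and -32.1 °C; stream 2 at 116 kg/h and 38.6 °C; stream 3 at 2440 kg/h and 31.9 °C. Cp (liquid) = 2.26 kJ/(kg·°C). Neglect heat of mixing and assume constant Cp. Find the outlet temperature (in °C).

Energy balance with Q = 0: Σ ṁᵢCp,ᵢ(T_out − Tᵢ) = 0
Σ ṁᵢCp,ᵢTᵢ = 372×2.26×-32.1 + 116×2.26×38.6 + 2440×2.26×31.9 = 159040
Σ ṁᵢCp,ᵢ = 372×2.26 + 116×2.26 + 2440×2.26 = 6617.3
T_out = 159040 / 6617.3 = 24.034 °C

T_out = 24.0 °C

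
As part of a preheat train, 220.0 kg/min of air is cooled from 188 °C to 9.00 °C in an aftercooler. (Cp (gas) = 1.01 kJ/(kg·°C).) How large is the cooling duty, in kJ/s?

Q_c = 663 kJ/s

Q = ṁ·Cp·ΔT = 220.0 × 1.01 × (9.00 − 188) = -39774 kJ/min
Converting: 39774 / 60 s = 662.9 kW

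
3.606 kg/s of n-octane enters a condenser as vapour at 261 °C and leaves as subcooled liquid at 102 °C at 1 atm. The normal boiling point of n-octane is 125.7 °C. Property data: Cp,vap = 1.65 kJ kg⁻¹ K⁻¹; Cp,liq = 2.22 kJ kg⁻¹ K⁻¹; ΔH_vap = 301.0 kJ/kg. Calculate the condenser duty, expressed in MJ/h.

vapour 261→125.7 °C: -223.25 kJ/kg
condensation at 125.7 °C: -301 kJ/kg
liquid 125.7→102 °C: -52.614 kJ/kg
Δh = -223.25 + -301 + -52.614 = -576.86 kJ/kg
Q = ṁ·Δh = 3.606 kg/s × -576.86 kJ/kg = -2080.2 kJ/s
|Q| = 2080.2 kW = 7488.6 MJ/h

Q_c = 7490 MJ/h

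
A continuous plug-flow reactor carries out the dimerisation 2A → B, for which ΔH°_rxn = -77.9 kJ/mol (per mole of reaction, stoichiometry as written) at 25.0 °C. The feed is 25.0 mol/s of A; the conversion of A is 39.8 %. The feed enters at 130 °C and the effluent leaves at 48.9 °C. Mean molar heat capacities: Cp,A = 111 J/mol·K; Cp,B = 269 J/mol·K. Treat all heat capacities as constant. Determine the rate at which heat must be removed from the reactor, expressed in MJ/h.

Q_out = 2190 MJ/h

Extent of reaction ξ = 0.398 × 25.0 / 2 = 4.975 mol/s
Reaction term: ξ·ΔH°_rxn = 4.975 × -77.9 = -387.55 kJ/s
Sensible, feed 130→25 °C: -291.38 kJ/s
Outlet flows (mol/s): A 15.05, B 4.975
Sensible, products 25→48.9 °C: 71.911 kJ/s
Q = ΔH = -607.02 kJ/s = -607.02 kW
Heat removed = 2185.3 MJ/h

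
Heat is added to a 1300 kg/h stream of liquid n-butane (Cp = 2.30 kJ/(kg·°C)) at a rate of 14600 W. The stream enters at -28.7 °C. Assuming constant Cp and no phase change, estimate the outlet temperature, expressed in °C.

T_out = -11.1 °C

Q = 14600 W = 52560 kJ/h
ΔT = Q/(ṁ·Cp) = 52560/(1300×2.30) = 17.579 K
T_out = -28.7 + 17.579 = -11.121 °C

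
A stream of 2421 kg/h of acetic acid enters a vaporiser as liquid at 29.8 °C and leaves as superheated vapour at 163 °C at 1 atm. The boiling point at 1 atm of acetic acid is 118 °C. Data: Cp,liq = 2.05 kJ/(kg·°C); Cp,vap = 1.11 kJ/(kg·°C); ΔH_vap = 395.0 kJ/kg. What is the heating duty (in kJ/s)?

Q = 421 kJ/s

liquid 29.8→118 °C: 180.81 kJ/kg
vaporisation at 118 °C: 395 kJ/kg
vapour 118→163 °C: 49.95 kJ/kg
Δh = 180.81 + 395 + 49.95 = 625.76 kJ/kg
Q = ṁ·Δh = 2421 kg/h × 625.76 kJ/kg = 1.515e+06 kJ/h
|Q| = 420.82 kW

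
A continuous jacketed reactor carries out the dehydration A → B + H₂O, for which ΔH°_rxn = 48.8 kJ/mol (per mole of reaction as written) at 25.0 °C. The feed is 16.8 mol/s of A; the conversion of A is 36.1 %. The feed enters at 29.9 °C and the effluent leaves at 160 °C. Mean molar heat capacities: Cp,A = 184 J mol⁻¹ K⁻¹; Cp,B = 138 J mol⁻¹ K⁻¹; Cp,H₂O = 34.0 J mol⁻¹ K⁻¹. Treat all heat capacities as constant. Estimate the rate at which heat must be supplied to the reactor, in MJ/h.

Q_in = 2480 MJ/h

Extent of reaction ξ = 0.361 × 16.8 = 6.0648 mol/s
Reaction term: ξ·ΔH°_rxn = 6.0648 × 48.8 = 295.96 kJ/s
Sensible, feed 29.9→25 °C: -15.147 kJ/s
Outlet flows (mol/s): A 10.735, B 6.0648, H₂O 6.0648
Sensible, products 25→160 °C: 407.49 kJ/s
Q = ΔH = 688.3 kJ/s = 688.3 kW
Heat supplied = 2477.9 MJ/h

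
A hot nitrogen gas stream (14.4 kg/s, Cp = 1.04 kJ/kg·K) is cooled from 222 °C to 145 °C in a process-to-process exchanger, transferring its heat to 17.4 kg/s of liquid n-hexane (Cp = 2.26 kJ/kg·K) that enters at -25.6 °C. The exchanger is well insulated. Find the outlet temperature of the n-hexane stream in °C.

T_c,out = 3.72 °C

Heat released by hot stream: Q = 14.4 × 1.04 × (222 − 145) = 1153.2 kJ/s
Energy balance on cold side (adiabatic exchanger): Q = ṁ_c·Cp_c·(T_c,out − T_c,in)
T_c,out = -25.6 + 1153.2/(17.4 × 2.26) = 3.7244 °C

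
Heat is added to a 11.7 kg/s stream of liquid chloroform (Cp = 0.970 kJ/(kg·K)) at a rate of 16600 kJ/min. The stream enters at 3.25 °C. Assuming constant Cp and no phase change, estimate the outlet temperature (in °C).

T_out = 27.6 °C

Q = 16600 kJ/min = 276.67 kJ/s
ΔT = Q/(ṁ·Cp) = 276.67/(11.7×0.970) = 24.378 K
T_out = 3.25 + 24.378 = 27.628 °C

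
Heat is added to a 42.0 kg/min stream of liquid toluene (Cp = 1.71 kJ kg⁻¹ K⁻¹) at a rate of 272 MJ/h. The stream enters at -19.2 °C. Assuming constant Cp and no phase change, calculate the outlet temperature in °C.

T_out = 43.9 °C

Q = 272 MJ/h = 4533.3 kJ/min
ΔT = Q/(ṁ·Cp) = 4533.3/(42.0×1.71) = 63.121 K
T_out = -19.2 + 63.121 = 43.921 °C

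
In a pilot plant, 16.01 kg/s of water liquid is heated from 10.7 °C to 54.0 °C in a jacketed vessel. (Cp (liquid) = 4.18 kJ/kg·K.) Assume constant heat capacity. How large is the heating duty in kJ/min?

Q = ṁ·Cp·ΔT = 16.01 × 4.18 × (54.0 − 10.7) = 2897.7 kJ/s
Heating duty = 173860 kJ/min

Q = 174000 kJ/min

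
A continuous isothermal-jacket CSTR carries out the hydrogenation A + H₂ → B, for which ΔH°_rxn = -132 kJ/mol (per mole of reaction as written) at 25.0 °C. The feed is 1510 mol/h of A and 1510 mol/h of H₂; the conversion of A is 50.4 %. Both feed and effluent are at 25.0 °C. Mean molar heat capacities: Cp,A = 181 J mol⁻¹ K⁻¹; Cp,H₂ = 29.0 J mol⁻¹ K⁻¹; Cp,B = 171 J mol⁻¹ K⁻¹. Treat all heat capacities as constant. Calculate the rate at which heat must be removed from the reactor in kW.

Q_out = 27.9 kW

Extent of reaction ξ = 0.504 × 1510 = 761.04 mol/h
Reaction term: ξ·ΔH°_rxn = 761.04 × -132 = -100460 kJ/h
Q = ΔH = -100460 kJ/h = -27.905 kW
Heat removed = 27.905 kW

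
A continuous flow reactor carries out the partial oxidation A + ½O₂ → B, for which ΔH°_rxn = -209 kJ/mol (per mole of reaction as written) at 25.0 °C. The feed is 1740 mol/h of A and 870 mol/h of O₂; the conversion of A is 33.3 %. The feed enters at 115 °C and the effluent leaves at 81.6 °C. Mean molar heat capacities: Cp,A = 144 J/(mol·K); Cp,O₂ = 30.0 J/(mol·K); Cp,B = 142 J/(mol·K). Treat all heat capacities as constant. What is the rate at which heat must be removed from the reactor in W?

Extent of reaction ξ = 0.333 × 1740 = 579.42 mol/h
Reaction term: ξ·ΔH°_rxn = 579.42 × -209 = -121100 kJ/h
Sensible, feed 115→25 °C: -24899 kJ/h
Outlet flows (mol/h): A 1160.6, O₂ 580.29, B 579.42
Sensible, products 25→81.6 °C: 15101 kJ/h
Q = ΔH = -130900 kJ/h = -36.36 kW
Heat removed = 36360 W

Q_out = 36400 W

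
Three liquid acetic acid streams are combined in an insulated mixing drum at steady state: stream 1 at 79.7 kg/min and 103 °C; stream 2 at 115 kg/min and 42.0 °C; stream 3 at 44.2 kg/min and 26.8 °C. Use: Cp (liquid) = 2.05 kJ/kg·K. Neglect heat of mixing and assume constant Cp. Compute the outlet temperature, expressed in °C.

Adiabatic, steady state ⇒ Σ ṁᵢCp,ᵢ(T_out − Tᵢ) = 0
Σ ṁᵢCp,ᵢTᵢ = 79.7×2.05×103 + 115×2.05×42.0 + 44.2×2.05×26.8 = 29159
Σ ṁᵢCp,ᵢ = 79.7×2.05 + 115×2.05 + 44.2×2.05 = 489.74
T_out = 29159 / 489.74 = 59.538 °C

T_out = 59.5 °C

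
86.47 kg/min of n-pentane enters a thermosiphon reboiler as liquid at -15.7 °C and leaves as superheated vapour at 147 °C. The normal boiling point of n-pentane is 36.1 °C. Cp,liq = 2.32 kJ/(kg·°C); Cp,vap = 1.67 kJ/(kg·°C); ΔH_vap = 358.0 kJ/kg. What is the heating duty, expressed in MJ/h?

Q = 3440 MJ/h

liquid -15.7→36.1 °C: 120.18 kJ/kg
vaporisation at 36.1 °C: 358 kJ/kg
vapour 36.1→147 °C: 185.2 kJ/kg
Δh = 120.18 + 358 + 185.2 = 663.38 kJ/kg
Q = ṁ·Δh = 86.47 kg/min × 663.38 kJ/kg = 57362 kJ/min
|Q| = 956.04 kW = 3441.7 MJ/h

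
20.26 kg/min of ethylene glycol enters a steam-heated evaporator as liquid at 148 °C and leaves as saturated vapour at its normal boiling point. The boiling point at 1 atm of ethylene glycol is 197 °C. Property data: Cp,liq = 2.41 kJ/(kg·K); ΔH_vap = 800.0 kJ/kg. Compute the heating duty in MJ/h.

liquid 148→197 °C: 118.09 kJ/kg
vaporisation at 197 °C: 800 kJ/kg
Δh = 118.09 + 800 = 918.09 kJ/kg
Q = ṁ·Δh = 20.26 kg/min × 918.09 kJ/kg = 18601 kJ/min
|Q| = 310.01 kW = 1116 MJ/h

Q = 1120 MJ/h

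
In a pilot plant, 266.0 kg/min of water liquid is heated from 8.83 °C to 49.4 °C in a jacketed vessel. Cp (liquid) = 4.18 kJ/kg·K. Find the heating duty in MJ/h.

Q = 2710 MJ/h

Q = ṁ·Cp·ΔT = 266.0 × 4.18 × (49.4 − 8.83) = 45109 kJ/min
Converting: 45109 / 60 s = 751.82 kW
Heating duty = 2706.5 MJ/h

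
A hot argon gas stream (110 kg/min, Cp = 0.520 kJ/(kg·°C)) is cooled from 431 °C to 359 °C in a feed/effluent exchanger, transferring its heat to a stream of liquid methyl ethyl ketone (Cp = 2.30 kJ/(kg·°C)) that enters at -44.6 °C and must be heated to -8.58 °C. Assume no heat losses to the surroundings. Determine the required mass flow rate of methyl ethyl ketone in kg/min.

Heat released by hot stream: Q = 110 × 0.520 × (431 − 359) = 4118.4 kJ/min
Energy balance on cold side (adiabatic exchanger): Q = ṁ_c·Cp_c·(T_c,out − T_c,in)
ṁ_c = 4118.4 / [2.30 × (-8.58 − -44.6)] = 49.712 kg/min

ṁ_c = 49.7 kg/min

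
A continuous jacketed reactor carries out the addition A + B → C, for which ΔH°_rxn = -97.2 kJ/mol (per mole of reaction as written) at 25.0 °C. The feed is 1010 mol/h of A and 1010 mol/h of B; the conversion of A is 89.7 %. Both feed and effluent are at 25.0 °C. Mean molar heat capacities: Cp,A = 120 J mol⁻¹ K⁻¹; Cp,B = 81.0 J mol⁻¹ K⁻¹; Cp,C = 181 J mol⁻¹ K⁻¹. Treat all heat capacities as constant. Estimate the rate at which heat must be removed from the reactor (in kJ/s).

Q_out = 24.5 kJ/s

Extent of reaction ξ = 0.897 × 1010 = 905.97 mol/h
Reaction term: ξ·ΔH°_rxn = 905.97 × -97.2 = -88060 kJ/h
Q = ΔH = -88060 kJ/h = -24.461 kW
Heat removed = 24.461 kJ/s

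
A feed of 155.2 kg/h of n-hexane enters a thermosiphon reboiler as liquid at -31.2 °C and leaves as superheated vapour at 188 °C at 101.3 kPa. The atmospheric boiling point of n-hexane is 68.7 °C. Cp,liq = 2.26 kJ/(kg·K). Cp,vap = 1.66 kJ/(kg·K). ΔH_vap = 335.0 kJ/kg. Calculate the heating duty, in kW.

Q = 32.7 kW

liquid -31.2→68.7 °C: 225.77 kJ/kg
vaporisation at 68.7 °C: 335 kJ/kg
vapour 68.7→188 °C: 198.04 kJ/kg
Δh = 225.77 + 335 + 198.04 = 758.81 kJ/kg
Q = ṁ·Δh = 155.2 kg/h × 758.81 kJ/kg = 117770 kJ/h
|Q| = 32.713 kW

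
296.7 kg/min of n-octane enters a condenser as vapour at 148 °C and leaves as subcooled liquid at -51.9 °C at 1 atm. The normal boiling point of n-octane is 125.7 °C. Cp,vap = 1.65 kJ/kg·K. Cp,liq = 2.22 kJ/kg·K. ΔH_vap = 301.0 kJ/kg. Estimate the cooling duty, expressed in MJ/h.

vapour 148→125.7 °C: -36.795 kJ/kg
condensation at 125.7 °C: -301 kJ/kg
liquid 125.7→-51.9 °C: -394.27 kJ/kg
Δh = -36.795 + -301 + -394.27 = -732.07 kJ/kg
Q = ṁ·Δh = 296.7 kg/min × -732.07 kJ/kg = -217200 kJ/min
|Q| = 3620.1 kW = 13032 MJ/h

Q_c = 13000 MJ/h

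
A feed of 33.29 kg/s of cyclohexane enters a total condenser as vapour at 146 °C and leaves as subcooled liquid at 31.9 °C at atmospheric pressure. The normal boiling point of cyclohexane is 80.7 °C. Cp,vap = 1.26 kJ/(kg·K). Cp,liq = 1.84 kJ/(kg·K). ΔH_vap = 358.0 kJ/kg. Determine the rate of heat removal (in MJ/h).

vapour 146→80.7 °C: -82.278 kJ/kg
condensation at 80.7 °C: -358 kJ/kg
liquid 80.7→31.9 °C: -89.792 kJ/kg
Δh = -82.278 + -358 + -89.792 = -530.07 kJ/kg
Q = ṁ·Δh = 33.29 kg/s × -530.07 kJ/kg = -17646 kJ/s
|Q| = 17646 kW = 63526 MJ/h

Q_c = 63500 MJ/h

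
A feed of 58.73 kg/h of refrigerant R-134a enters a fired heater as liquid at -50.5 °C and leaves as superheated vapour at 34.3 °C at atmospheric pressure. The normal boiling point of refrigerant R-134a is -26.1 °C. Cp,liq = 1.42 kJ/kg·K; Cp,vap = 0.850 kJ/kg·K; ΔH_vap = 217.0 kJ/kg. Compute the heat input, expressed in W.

liquid -50.5→-26.1 °C: 34.648 kJ/kg
vaporisation at -26.1 °C: 217 kJ/kg
vapour -26.1→34.3 °C: 51.34 kJ/kg
Δh = 34.648 + 217 + 51.34 = 302.99 kJ/kg
Q = ṁ·Δh = 58.73 kg/h × 302.99 kJ/kg = 17794 kJ/h
|Q| = 4.9429 kW = 4942.9 W

Q = 4940 W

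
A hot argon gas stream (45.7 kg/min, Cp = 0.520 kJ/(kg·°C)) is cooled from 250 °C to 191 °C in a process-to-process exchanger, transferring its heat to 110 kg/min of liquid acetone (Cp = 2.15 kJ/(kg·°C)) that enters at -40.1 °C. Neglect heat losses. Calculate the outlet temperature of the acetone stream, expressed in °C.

Heat released by hot stream: Q = 45.7 × 0.520 × (250 − 191) = 1402.1 kJ/min
Energy balance on cold side (adiabatic exchanger): Q = ṁ_c·Cp_c·(T_c,out − T_c,in)
T_c,out = -40.1 + 1402.1/(110 × 2.15) = -34.172 °C

T_c,out = -34.2 °C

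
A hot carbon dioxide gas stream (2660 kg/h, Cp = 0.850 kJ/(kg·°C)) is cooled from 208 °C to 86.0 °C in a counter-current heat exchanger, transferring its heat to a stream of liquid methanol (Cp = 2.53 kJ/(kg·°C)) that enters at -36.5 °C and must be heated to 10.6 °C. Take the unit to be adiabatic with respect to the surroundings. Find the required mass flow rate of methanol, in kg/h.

Heat released by hot stream: Q = 2660 × 0.850 × (208 − 86.0) = 275840 kJ/h
Energy balance on cold side (adiabatic exchanger): Q = ṁ_c·Cp_c·(T_c,out − T_c,in)
ṁ_c = 275840 / [2.53 × (10.6 − -36.5)] = 2314.8 kg/h

ṁ_c = 2310 kg/h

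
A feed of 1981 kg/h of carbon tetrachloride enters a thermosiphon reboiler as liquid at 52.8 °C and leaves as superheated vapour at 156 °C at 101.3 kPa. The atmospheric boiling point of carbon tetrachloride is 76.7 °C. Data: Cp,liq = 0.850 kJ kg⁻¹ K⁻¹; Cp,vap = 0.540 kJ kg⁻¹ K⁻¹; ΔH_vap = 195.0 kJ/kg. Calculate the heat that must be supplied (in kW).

Q = 142 kW

liquid 52.8→76.7 °C: 20.315 kJ/kg
vaporisation at 76.7 °C: 195 kJ/kg
vapour 76.7→156 °C: 42.822 kJ/kg
Δh = 20.315 + 195 + 42.822 = 258.14 kJ/kg
Q = ṁ·Δh = 1981 kg/h × 258.14 kJ/kg = 511370 kJ/h
|Q| = 142.05 kW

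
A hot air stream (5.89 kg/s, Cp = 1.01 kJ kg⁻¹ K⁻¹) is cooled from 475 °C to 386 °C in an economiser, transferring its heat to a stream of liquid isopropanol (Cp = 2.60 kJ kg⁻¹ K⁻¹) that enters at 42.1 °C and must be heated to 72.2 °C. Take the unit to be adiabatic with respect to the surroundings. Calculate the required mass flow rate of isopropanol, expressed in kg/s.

ṁ_c = 6.77 kg/s

Heat released by hot stream: Q = 5.89 × 1.01 × (475 − 386) = 529.45 kJ/s
Energy balance on cold side (adiabatic exchanger): Q = ṁ_c·Cp_c·(T_c,out − T_c,in)
ṁ_c = 529.45 / [2.60 × (72.2 − 42.1)] = 6.7653 kg/s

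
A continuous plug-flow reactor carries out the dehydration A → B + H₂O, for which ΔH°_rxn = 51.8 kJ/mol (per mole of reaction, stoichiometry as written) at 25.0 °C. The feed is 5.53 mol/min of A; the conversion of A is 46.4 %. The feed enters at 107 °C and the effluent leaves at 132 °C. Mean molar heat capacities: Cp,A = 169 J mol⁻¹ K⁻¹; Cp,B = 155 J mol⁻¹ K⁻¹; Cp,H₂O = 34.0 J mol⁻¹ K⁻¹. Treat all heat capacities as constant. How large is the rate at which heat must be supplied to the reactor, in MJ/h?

Extent of reaction ξ = 0.464 × 5.53 = 2.5659 mol/min
Reaction term: ξ·ΔH°_rxn = 2.5659 × 51.8 = 132.91 kJ/min
Sensible, feed 107→25 °C: -76.635 kJ/min
Outlet flows (mol/min): A 2.9641, B 2.5659, H₂O 2.5659
Sensible, products 25→132 °C: 105.49 kJ/min
Q = ΔH = 161.77 kJ/min = 2.6962 kW
Heat supplied = 9.7062 MJ/h

Q_in = 9.71 MJ/h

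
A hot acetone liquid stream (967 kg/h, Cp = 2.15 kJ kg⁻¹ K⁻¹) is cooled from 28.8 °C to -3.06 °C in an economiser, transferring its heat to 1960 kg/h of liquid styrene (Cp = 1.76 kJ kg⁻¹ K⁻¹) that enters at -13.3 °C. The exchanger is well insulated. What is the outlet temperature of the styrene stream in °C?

T_c,out = 5.90 °C

Heat released by hot stream: Q = 967 × 2.15 × (28.8 − -3.06) = 66239 kJ/h
Energy balance on cold side (adiabatic exchanger): Q = ṁ_c·Cp_c·(T_c,out − T_c,in)
T_c,out = -13.3 + 66239/(1960 × 1.76) = 5.9018 °C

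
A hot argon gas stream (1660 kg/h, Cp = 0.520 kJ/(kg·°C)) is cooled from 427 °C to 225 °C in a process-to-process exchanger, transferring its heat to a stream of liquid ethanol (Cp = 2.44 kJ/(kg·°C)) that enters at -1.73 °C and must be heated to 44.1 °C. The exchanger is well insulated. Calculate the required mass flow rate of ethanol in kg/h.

ṁ_c = 1560 kg/h

Heat released by hot stream: Q = 1660 × 0.520 × (427 − 225) = 174370 kJ/h
Energy balance on cold side (adiabatic exchanger): Q = ṁ_c·Cp_c·(T_c,out − T_c,in)
ṁ_c = 174370 / [2.44 × (44.1 − -1.73)] = 1559.3 kg/h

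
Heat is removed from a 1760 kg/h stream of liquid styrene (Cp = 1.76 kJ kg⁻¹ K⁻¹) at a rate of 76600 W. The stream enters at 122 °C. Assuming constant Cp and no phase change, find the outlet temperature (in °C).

Q = 76600 W = 275760 kJ/h
ΔT = Q/(ṁ·Cp) = 275760/(1760×1.76) = 89.024 K
T_out = 122 − 89.024 = 32.976 °C

T_out = 33.0 °C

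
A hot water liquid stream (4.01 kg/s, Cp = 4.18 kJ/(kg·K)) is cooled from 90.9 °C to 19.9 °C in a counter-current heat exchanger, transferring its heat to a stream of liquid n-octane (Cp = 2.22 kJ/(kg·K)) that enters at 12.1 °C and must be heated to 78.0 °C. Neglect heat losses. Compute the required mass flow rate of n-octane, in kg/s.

Heat released by hot stream: Q = 4.01 × 4.18 × (90.9 − 19.9) = 1190.1 kJ/s
Energy balance on cold side (adiabatic exchanger): Q = ṁ_c·Cp_c·(T_c,out − T_c,in)
ṁ_c = 1190.1 / [2.22 × (78.0 − 12.1)] = 8.1347 kg/s

ṁ_c = 8.13 kg/s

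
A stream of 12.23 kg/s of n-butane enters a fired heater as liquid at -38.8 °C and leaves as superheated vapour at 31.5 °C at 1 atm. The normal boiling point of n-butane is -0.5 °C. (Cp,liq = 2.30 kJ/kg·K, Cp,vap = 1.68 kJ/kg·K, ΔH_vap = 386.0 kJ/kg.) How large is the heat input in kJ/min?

Q = 387000 kJ/min

liquid -38.8→-0.5 °C: 88.09 kJ/kg
vaporisation at -0.5 °C: 386 kJ/kg
vapour -0.5→31.5 °C: 53.76 kJ/kg
Δh = 88.09 + 386 + 53.76 = 527.85 kJ/kg
Q = ṁ·Δh = 12.23 kg/s × 527.85 kJ/kg = 6455.6 kJ/s
|Q| = 6455.6 kW = 387340 kJ/min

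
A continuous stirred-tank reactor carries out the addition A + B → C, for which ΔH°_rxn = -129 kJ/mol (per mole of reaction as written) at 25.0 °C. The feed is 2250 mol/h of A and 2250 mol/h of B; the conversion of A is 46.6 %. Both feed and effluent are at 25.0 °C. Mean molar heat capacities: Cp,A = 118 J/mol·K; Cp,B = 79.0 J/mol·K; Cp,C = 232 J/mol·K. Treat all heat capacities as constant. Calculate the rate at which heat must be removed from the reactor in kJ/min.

Q_out = 2250 kJ/min

Extent of reaction ξ = 0.466 × 2250 = 1048.5 mol/h
Reaction term: ξ·ΔH°_rxn = 1048.5 × -129 = -135260 kJ/h
Q = ΔH = -135260 kJ/h = -37.571 kW
Heat removed = 2254.3 kJ/min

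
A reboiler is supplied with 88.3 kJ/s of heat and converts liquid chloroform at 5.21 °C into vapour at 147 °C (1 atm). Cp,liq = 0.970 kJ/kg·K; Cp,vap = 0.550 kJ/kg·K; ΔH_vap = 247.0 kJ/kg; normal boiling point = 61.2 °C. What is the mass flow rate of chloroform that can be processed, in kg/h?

ṁ = 912 kg/h

Δh = 0.970×(61.2−5.21) + 247.0 + 0.550×(147−61.2) = 348.5 kJ/kg
Q = 88.3 kJ/s = 88.3 kJ/s = 317880 kJ/h
ṁ = Q/Δh = 317880 / 348.5 = 912.14 kg/h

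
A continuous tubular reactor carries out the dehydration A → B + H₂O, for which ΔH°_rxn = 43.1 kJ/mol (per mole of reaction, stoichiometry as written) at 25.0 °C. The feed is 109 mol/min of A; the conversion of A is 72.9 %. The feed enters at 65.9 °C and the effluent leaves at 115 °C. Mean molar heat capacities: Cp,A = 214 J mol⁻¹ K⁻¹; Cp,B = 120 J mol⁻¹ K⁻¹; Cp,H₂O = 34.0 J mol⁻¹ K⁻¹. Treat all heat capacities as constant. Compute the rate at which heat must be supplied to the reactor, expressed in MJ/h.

Q_in = 248 MJ/h

Extent of reaction ξ = 0.729 × 109 = 79.461 mol/min
Reaction term: ξ·ΔH°_rxn = 79.461 × 43.1 = 3424.8 kJ/min
Sensible, feed 65.9→25 °C: -954.03 kJ/min
Outlet flows (mol/min): A 29.539, B 79.461, H₂O 79.461
Sensible, products 25→115 °C: 1670.3 kJ/min
Q = ΔH = 4141 kJ/min = 69.016 kW
Heat supplied = 248.46 MJ/h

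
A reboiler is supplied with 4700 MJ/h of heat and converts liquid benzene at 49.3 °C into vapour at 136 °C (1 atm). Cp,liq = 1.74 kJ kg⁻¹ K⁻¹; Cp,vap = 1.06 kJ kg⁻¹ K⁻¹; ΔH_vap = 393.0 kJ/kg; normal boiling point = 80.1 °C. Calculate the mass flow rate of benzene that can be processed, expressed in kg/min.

Δh = 1.74×(80.1−49.3) + 393.0 + 1.06×(136−80.1) = 505.85 kJ/kg
Q = 4700 MJ/h = 1305.6 kJ/s = 78333 kJ/min
ṁ = Q/Δh = 78333 / 505.85 = 154.86 kg/min

ṁ = 155 kg/min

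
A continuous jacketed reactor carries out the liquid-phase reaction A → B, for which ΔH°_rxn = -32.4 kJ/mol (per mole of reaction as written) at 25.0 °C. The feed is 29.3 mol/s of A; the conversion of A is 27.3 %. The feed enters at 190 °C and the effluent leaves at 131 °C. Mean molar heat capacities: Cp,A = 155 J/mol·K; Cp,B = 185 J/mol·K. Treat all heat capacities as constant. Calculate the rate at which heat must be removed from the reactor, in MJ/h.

Extent of reaction ξ = 0.273 × 29.3 = 7.9989 mol/s
Reaction term: ξ·ΔH°_rxn = 7.9989 × -32.4 = -259.16 kJ/s
Sensible, feed 190→25 °C: -749.35 kJ/s
Outlet flows (mol/s): A 21.301, B 7.9989
Sensible, products 25→131 °C: 506.84 kJ/s
Q = ΔH = -501.68 kJ/s = -501.68 kW
Heat removed = 1806 MJ/h

Q_out = 1810 MJ/h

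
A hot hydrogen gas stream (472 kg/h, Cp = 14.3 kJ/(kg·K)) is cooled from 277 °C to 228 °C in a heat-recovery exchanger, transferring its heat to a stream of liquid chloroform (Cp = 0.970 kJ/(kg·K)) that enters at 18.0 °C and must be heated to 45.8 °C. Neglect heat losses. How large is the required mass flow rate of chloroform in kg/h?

ṁ_c = 12300 kg/h

Heat released by hot stream: Q = 472 × 14.3 × (277 − 228) = 330730 kJ/h
Energy balance on cold side (adiabatic exchanger): Q = ṁ_c·Cp_c·(T_c,out − T_c,in)
ṁ_c = 330730 / [0.970 × (45.8 − 18.0)] = 12265 kg/h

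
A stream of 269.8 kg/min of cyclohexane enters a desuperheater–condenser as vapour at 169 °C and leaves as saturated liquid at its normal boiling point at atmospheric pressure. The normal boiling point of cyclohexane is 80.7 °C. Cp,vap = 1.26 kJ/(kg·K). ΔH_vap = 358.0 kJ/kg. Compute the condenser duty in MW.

Q_c = 2.11 MW

vapour 169→80.7 °C: -111.26 kJ/kg
condensation at 80.7 °C: -358 kJ/kg
Δh = -111.26 + -358 = -469.26 kJ/kg
Q = ṁ·Δh = 269.8 kg/min × -469.26 kJ/kg = -126610 kJ/min
|Q| = 2110.1 kW = 2.1101 MW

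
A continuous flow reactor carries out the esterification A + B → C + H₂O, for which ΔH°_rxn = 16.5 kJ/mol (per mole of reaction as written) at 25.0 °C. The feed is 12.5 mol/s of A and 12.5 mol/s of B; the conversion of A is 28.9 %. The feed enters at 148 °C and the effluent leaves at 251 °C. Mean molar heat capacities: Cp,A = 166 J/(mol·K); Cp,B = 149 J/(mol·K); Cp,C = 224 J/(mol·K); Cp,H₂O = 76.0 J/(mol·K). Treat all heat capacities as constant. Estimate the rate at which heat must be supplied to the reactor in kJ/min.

Q_in = 27200 kJ/min

Extent of reaction ξ = 0.289 × 12.5 = 3.6125 mol/s
Reaction term: ξ·ΔH°_rxn = 3.6125 × 16.5 = 59.606 kJ/s
Sensible, feed 148→25 °C: -484.31 kJ/s
Outlet flows (mol/s): A 8.8875, B 8.8875, C 3.6125, H₂O 3.6125
Sensible, products 25→251 °C: 877.63 kJ/s
Q = ΔH = 452.92 kJ/s = 452.92 kW
Heat supplied = 27175 kJ/min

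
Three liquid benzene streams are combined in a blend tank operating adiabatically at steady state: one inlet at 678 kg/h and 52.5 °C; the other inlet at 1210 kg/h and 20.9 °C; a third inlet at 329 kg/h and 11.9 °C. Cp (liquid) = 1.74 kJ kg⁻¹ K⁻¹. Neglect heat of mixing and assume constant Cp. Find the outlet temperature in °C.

No heat crosses the boundary, so H_out = H_in.
Σ ṁᵢCp,ᵢTᵢ = 678×1.74×52.5 + 1210×1.74×20.9 + 329×1.74×11.9 = 112750
Σ ṁᵢCp,ᵢ = 678×1.74 + 1210×1.74 + 329×1.74 = 3857.6
T_out = 112750 / 3857.6 = 29.228 °C

T_out = 29.2 °C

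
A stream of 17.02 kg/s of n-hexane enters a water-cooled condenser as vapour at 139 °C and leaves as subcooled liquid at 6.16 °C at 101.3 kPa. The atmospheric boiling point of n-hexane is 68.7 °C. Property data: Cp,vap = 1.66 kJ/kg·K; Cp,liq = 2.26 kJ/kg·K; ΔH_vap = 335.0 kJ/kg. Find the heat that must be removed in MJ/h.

vapour 139→68.7 °C: -116.7 kJ/kg
condensation at 68.7 °C: -335 kJ/kg
liquid 68.7→6.16 °C: -141.34 kJ/kg
Δh = -116.7 + -335 + -141.34 = -593.04 kJ/kg
Q = ṁ·Δh = 17.02 kg/s × -593.04 kJ/kg = -10094 kJ/s
|Q| = 10094 kW = 36337 MJ/h

Q_c = 36300 MJ/h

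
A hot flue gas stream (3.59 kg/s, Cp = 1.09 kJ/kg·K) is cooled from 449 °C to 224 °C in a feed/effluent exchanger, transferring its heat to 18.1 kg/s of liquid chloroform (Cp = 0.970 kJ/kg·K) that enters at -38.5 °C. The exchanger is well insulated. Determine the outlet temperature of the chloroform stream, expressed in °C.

T_c,out = 11.6 °C

Heat released by hot stream: Q = 3.59 × 1.09 × (449 − 224) = 880.45 kJ/s
Energy balance on cold side (adiabatic exchanger): Q = ṁ_c·Cp_c·(T_c,out − T_c,in)
T_c,out = -38.5 + 880.45/(18.1 × 0.970) = 11.648 °C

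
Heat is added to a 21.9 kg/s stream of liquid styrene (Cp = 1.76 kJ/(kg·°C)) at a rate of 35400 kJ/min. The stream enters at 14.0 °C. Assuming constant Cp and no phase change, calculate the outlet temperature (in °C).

T_out = 29.3 °C

Q = 35400 kJ/min = 590 kJ/s
ΔT = Q/(ṁ·Cp) = 590/(21.9×1.76) = 15.307 K
T_out = 14.0 + 15.307 = 29.307 °C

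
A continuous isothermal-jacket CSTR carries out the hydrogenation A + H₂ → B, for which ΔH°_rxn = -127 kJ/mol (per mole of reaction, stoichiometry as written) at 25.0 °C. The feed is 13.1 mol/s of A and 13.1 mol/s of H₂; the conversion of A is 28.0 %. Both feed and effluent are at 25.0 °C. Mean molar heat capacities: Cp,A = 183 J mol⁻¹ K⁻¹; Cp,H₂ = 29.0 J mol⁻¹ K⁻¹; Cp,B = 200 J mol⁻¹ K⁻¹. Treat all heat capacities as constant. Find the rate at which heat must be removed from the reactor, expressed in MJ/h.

Extent of reaction ξ = 0.280 × 13.1 = 3.668 mol/s
Reaction term: ξ·ΔH°_rxn = 3.668 × -127 = -465.84 kJ/s
Q = ΔH = -465.84 kJ/s = -465.84 kW
Heat removed = 1677 MJ/h

Q_out = 1680 MJ/h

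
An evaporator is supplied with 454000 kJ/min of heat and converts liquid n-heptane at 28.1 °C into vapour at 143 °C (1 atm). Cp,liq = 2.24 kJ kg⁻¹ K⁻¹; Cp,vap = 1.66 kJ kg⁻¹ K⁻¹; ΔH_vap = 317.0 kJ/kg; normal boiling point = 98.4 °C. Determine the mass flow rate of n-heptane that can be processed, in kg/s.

Δh = 2.24×(98.4−28.1) + 317.0 + 1.66×(143−98.4) = 548.51 kJ/kg
Q = 454000 kJ/min = 7566.7 kJ/s = 7566.7 kJ/s
ṁ = Q/Δh = 7566.7 / 548.51 = 13.795 kg/s

ṁ = 13.8 kg/s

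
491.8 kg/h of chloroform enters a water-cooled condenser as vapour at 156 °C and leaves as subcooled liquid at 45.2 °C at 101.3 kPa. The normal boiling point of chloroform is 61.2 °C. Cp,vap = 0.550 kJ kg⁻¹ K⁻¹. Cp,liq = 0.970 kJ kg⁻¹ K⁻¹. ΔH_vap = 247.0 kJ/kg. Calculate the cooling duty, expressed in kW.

vapour 156→61.2 °C: -52.14 kJ/kg
condensation at 61.2 °C: -247 kJ/kg
liquid 61.2→45.2 °C: -15.52 kJ/kg
Δh = -52.14 + -247 + -15.52 = -314.66 kJ/kg
Q = ṁ·Δh = 491.8 kg/h × -314.66 kJ/kg = -154750 kJ/h
|Q| = 42.986 kW

Q_c = 43.0 kW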